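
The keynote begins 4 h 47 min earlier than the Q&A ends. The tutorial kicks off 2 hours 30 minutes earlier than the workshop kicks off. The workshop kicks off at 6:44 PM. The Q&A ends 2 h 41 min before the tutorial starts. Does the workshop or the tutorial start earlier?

the tutorial

The tutorial starts at 6:44 PM − 150 min = 4:14 PM.
The workshop starts at 6:44 PM and the tutorial starts at 4:14 PM, so the tutorial is first.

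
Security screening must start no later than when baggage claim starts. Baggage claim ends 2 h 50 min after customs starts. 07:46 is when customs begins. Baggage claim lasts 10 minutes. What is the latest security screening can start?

Baggage claim ends at 07:46 + 170 min = 10:36.
Baggage claim starts at 10:36 − 10 min = 10:26.
Security screening is bounded by baggage claim, so the latest it can start is 10:26.

10:26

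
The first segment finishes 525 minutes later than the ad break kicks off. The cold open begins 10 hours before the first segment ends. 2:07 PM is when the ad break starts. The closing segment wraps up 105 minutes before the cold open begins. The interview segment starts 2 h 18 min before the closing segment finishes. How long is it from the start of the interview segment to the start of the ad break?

The first segment ends at 2:07 PM + 525 min = 10:52 PM.
The cold open starts at 10:52 PM − 600 min = 12:52 PM.
The closing segment ends at 12:52 PM − 105 min = 11:07 AM.
The interview segment starts at 11:07 AM − 138 min = 8:49 AM.
From 8:49 AM to 2:07 PM is 5 hours 18 minutes.

5 hours 18 minutes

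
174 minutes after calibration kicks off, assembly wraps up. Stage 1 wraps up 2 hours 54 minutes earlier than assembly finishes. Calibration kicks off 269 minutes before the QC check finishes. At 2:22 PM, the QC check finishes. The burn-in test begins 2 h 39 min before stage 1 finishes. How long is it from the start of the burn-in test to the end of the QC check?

Calibration starts at 2:22 PM − 269 min = 9:53 AM.
Assembly ends at 9:53 AM + 174 min = 12:47 PM.
Stage 1 ends at 12:47 PM − 174 min = 9:53 AM.
The burn-in test starts at 9:53 AM − 159 min = 7:14 AM.
From 7:14 AM to 2:22 PM is 7 h 8 min.

7 h 8 min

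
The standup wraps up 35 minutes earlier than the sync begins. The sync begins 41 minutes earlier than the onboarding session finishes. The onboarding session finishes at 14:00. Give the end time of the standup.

The sync starts at 14:00 − 41 min = 13:19.
The standup ends at 13:19 − 35 min = 12:44.

12:44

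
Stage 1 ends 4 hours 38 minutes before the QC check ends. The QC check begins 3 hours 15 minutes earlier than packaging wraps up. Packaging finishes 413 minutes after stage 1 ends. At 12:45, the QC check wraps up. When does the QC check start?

Stage 1 ends at 12:45 − 278 min = 08:07.
Packaging ends at 08:07 + 413 min = 15:00.
The QC check starts at 15:00 − 195 min = 11:45.

11:45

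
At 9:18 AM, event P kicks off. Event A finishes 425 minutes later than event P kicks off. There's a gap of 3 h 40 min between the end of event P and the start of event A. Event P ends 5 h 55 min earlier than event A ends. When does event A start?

Event A ends at 9:18 AM + 425 min = 4:23 PM.
Event P ends at 4:23 PM − 355 min = 10:28 AM.
Event A starts at 10:28 AM + 220 min = 2:08 PM.

2:08 PM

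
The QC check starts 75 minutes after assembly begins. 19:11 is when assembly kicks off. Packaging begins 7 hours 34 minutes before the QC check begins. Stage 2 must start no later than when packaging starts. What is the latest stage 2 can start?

12:52

The QC check starts at 19:11 + 75 min = 20:26.
Packaging starts at 20:26 − 454 min = 12:52.
Stage 2 is bounded by packaging, so the latest it can start is 12:52.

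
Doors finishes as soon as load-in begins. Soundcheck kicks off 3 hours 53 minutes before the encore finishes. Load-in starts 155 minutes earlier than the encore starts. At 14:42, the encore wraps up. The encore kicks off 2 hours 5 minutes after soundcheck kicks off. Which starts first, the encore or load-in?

Soundcheck starts at 14:42 − 233 min = 10:49.
The encore starts at 10:49 + 125 min = 12:54.
Load-in starts at 12:54 − 155 min = 10:19.
The encore starts at 12:54 and load-in starts at 10:19, so load-in is first.

load-in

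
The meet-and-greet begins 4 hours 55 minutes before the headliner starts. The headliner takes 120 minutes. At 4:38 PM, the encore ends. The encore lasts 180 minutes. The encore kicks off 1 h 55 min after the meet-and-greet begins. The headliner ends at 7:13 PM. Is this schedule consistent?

The headliner starts at 7:13 PM − 120 min = 5:13 PM.
The meet-and-greet starts at 5:13 PM − 295 min = 12:18 PM.
The encore starts at 12:18 PM + 115 min = 2:13 PM.
The encore ends at 2:13 PM + 180 min = 5:13 PM.
But the encore is also said to end at 4:38 PM — a 35-minute conflict.

No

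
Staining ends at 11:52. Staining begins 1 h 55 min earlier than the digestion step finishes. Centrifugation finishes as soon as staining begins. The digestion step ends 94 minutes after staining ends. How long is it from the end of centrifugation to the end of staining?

The digestion step ends at 11:52 + 94 min = 13:26.
Staining starts at 13:26 − 115 min = 11:31.
So centrifugation ends at 11:31.
From 11:31 to 11:52 is 21 minutes.

21 minutes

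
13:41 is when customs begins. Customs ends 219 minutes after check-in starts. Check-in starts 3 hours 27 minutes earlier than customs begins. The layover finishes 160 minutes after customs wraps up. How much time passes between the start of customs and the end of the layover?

Check-in starts at 13:41 − 207 min = 10:14.
Customs ends at 10:14 + 219 min = 13:53.
The layover ends at 13:53 + 160 min = 16:33.
From 13:41 to 16:33 is 2 hours 52 minutes.

2 hours 52 minutes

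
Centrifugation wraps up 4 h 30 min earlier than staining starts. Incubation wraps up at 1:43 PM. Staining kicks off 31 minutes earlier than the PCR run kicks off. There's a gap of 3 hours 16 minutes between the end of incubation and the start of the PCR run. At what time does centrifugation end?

The PCR run starts at 1:43 PM + 196 min = 4:59 PM.
Staining starts at 4:59 PM − 31 min = 4:28 PM.
Centrifugation ends at 4:28 PM − 270 min = 11:58 AM.

11:58 AM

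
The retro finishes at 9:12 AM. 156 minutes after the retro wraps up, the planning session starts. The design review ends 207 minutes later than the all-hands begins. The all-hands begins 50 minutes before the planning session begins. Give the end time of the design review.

2:25 PM

The planning session starts at 9:12 AM + 156 min = 11:48 AM.
The all-hands starts at 11:48 AM − 50 min = 10:58 AM.
The design review ends at 10:58 AM + 207 min = 2:25 PM.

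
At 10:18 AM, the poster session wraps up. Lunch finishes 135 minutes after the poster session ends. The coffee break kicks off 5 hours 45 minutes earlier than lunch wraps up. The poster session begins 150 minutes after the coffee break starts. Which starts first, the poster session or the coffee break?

the coffee break

Lunch ends at 10:18 AM + 135 min = 12:33 PM.
The coffee break starts at 12:33 PM − 345 min = 6:48 AM.
The poster session starts at 6:48 AM + 150 min = 9:18 AM.
The poster session starts at 9:18 AM and the coffee break starts at 6:48 AM, so the coffee break is first.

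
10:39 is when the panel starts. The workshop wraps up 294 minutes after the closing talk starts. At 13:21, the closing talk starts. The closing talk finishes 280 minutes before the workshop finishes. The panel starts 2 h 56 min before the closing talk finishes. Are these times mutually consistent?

The workshop ends at 13:21 + 294 min = 18:15.
The closing talk ends at 18:15 − 280 min = 13:35.
The panel starts at 13:35 − 176 min = 10:39.
That matches the stated 10:39, so the schedule is consistent.

Yes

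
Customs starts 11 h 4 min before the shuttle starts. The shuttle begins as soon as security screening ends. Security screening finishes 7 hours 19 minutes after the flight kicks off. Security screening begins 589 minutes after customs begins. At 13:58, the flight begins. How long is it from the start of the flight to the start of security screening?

364 minutes

Security screening ends at 13:58 + 439 min = 21:17.
So the shuttle starts at 21:17.
Customs starts at 21:17 − 664 min = 10:13.
Security screening starts at 10:13 + 589 min = 20:02.
From 13:58 to 20:02 is 364 minutes.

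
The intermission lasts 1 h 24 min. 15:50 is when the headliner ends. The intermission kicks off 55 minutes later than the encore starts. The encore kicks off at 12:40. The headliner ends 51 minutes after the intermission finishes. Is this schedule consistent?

The intermission starts at 12:40 + 55 min = 13:35.
The intermission ends at 13:35 + 84 min = 14:59.
The headliner ends at 14:59 + 51 min = 15:50.
That matches the stated 15:50, so the schedule is consistent.

Yes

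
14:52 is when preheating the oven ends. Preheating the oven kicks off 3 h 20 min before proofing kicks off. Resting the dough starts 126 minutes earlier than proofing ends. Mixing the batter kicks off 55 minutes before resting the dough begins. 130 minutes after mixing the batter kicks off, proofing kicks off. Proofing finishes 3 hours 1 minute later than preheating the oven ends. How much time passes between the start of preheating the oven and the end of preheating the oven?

Proofing ends at 14:52 + 181 min = 17:53.
Resting the dough starts at 17:53 − 126 min = 15:47.
Mixing the batter starts at 15:47 − 55 min = 14:52.
Proofing starts at 14:52 + 130 min = 17:02.
Preheating the oven starts at 17:02 − 200 min = 13:42.
From 13:42 to 14:52 is 70 minutes.

70 minutes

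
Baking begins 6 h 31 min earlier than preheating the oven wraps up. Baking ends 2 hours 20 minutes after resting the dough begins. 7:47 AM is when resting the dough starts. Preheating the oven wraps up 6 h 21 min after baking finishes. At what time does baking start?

Baking ends at 7:47 AM + 140 min = 10:07 AM.
Preheating the oven ends at 10:07 AM + 381 min = 4:28 PM.
Baking starts at 4:28 PM − 391 min = 9:57 AM.

9:57 AM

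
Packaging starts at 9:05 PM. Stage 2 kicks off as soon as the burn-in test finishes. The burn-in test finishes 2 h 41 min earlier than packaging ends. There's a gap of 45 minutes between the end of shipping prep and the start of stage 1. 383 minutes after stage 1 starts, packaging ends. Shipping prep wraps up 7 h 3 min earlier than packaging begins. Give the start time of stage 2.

6:29 PM

Shipping prep ends at 9:05 PM − 423 min = 2:02 PM.
Stage 1 starts at 2:02 PM + 45 min = 2:47 PM.
Packaging ends at 2:47 PM + 383 min = 9:10 PM.
The burn-in test ends at 9:10 PM − 161 min = 6:29 PM.
So stage 2 starts at 6:29 PM.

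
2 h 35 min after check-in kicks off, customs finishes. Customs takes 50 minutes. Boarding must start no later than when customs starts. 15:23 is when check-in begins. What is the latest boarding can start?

Customs ends at 15:23 + 155 min = 17:58.
Customs starts at 17:58 − 50 min = 17:08.
Boarding is bounded by customs, so the latest it can start is 17:08.

17:08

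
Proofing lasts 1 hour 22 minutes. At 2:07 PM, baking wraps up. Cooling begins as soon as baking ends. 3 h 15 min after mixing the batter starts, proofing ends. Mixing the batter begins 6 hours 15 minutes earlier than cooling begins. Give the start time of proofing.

Cooling starts at 2:07 PM.
Mixing the batter starts at 2:07 PM − 375 min = 7:52 AM.
Proofing ends at 7:52 AM + 195 min = 11:07 AM.
Proofing starts at 11:07 AM − 82 min = 9:45 AM.

9:45 AM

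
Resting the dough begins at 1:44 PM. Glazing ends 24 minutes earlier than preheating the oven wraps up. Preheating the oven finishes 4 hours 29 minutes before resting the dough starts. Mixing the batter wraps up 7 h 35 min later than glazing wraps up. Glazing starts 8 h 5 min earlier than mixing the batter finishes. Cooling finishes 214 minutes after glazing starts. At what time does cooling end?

Preheating the oven ends at 1:44 PM − 269 min = 9:15 AM.
Glazing ends at 9:15 AM − 24 min = 8:51 AM.
Mixing the batter ends at 8:51 AM + 455 min = 4:26 PM.
Glazing starts at 4:26 PM − 485 min = 8:21 AM.
Cooling ends at 8:21 AM + 214 min = 11:55 AM.

11:55 AM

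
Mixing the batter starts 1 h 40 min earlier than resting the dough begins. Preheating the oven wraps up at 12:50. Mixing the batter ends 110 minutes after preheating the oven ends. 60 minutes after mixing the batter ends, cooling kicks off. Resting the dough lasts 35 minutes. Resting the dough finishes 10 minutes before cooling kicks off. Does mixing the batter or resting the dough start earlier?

Mixing the batter ends at 12:50 + 110 min = 14:40.
Cooling starts at 14:40 + 60 min = 15:40.
Resting the dough ends at 15:40 − 10 min = 15:30.
Resting the dough starts at 15:30 − 35 min = 14:55.
Mixing the batter starts at 14:55 − 100 min = 13:15.
Mixing the batter starts at 13:15 and resting the dough starts at 14:55, so mixing the batter is first.

mixing the batter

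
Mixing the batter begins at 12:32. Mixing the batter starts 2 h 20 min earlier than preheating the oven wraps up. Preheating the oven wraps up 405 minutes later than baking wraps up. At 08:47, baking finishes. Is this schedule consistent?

No

Preheating the oven ends at 08:47 + 405 min = 15:32.
Mixing the batter starts at 15:32 − 140 min = 13:12.
But mixing the batter is also said to start at 12:32 — a 40-minute conflict.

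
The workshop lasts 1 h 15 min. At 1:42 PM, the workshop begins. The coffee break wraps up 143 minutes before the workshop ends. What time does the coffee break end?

12:34 PM

The workshop ends at 1:42 PM + 75 min = 2:57 PM.
The coffee break ends at 2:57 PM − 143 min = 12:34 PM.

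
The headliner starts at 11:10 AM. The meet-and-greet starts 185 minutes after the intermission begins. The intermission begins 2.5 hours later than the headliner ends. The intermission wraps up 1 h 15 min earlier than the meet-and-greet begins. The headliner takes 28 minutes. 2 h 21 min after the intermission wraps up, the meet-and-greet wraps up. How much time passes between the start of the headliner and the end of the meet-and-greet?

The headliner ends at 11:10 AM + 28 min = 11:38 AM.
The intermission starts at 11:38 AM + 150 min = 2:08 PM.
The meet-and-greet starts at 2:08 PM + 185 min = 5:13 PM.
The intermission ends at 5:13 PM − 75 min = 3:58 PM.
The meet-and-greet ends at 3:58 PM + 141 min = 6:19 PM.
From 11:10 AM to 6:19 PM is 7 h 9 min.

7 h 9 min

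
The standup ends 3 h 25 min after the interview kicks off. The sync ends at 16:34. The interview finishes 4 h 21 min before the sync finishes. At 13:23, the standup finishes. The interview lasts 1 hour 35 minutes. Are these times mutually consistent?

The interview ends at 16:34 − 261 min = 12:13.
The interview starts at 12:13 − 95 min = 10:38.
The standup ends at 10:38 + 205 min = 14:03.
But the standup is also said to end at 13:23 — a 40-minute conflict.

No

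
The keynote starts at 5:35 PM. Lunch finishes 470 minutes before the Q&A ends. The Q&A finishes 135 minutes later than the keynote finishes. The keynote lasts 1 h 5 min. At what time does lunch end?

1:05 PM

The keynote ends at 5:35 PM + 65 min = 6:40 PM.
The Q&A ends at 6:40 PM + 135 min = 8:55 PM.
Lunch ends at 8:55 PM − 470 min = 1:05 PM.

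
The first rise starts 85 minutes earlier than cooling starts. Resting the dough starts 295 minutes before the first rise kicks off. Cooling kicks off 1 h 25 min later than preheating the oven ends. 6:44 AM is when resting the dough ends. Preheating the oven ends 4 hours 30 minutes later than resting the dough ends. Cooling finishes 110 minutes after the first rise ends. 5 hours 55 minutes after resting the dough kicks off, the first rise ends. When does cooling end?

Preheating the oven ends at 6:44 AM + 270 min = 11:14 AM.
Cooling starts at 11:14 AM + 85 min = 12:39 PM.
The first rise starts at 12:39 PM − 85 min = 11:14 AM.
Resting the dough starts at 11:14 AM − 295 min = 6:19 AM.
The first rise ends at 6:19 AM + 355 min = 12:14 PM.
Cooling ends at 12:14 PM + 110 min = 2:04 PM.

2:04 PM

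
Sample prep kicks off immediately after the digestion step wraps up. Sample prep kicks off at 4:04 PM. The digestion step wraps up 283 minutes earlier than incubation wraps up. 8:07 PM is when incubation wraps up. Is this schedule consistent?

The digestion step ends at 8:07 PM − 283 min = 3:24 PM.
So sample prep starts at 3:24 PM.
But sample prep is also said to start at 4:04 PM — a 40-minute conflict.

No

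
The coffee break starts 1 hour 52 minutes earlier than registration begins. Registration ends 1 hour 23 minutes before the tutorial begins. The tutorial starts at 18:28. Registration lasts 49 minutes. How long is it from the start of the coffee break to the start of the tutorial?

Registration ends at 18:28 − 83 min = 17:05.
Registration starts at 17:05 − 49 min = 16:16.
The coffee break starts at 16:16 − 112 min = 14:24.
From 14:24 to 18:28 is 4 hours 4 minutes.

4 hours 4 minutes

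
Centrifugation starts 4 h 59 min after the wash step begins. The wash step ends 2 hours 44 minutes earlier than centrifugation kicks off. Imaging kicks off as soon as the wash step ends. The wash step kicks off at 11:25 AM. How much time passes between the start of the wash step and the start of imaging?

2 hours 15 minutes

Centrifugation starts at 11:25 AM + 299 min = 4:24 PM.
The wash step ends at 4:24 PM − 164 min = 1:40 PM.
So imaging starts at 1:40 PM.
From 11:25 AM to 1:40 PM is 2 hours 15 minutes.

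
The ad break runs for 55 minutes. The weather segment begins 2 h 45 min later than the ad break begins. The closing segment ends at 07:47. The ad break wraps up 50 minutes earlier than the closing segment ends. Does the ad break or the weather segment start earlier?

The ad break ends at 07:47 − 50 min = 06:57.
The ad break starts at 06:57 − 55 min = 06:02.
The weather segment starts at 06:02 + 165 min = 08:47.
The ad break starts at 06:02 and the weather segment starts at 08:47, so the ad break is first.

the ad break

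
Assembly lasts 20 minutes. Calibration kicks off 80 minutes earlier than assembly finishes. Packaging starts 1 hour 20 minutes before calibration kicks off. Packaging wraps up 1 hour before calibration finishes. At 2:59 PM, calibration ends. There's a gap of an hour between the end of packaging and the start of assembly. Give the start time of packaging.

Packaging ends at 2:59 PM − 60 min = 1:59 PM.
Assembly starts at 1:59 PM + 60 min = 2:59 PM.
Assembly ends at 2:59 PM + 20 min = 3:19 PM.
Calibration starts at 3:19 PM − 80 min = 1:59 PM.
Packaging starts at 1:59 PM − 80 min = 12:39 PM.

12:39 PM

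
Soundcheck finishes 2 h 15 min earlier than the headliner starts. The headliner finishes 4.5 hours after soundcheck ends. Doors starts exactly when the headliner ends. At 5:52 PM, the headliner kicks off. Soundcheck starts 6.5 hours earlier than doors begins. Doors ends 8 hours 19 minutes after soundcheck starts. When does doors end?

Soundcheck ends at 5:52 PM − 135 min = 3:37 PM.
The headliner ends at 3:37 PM + 270 min = 8:07 PM.
So doors starts at 8:07 PM.
Soundcheck starts at 8:07 PM − 390 min = 1:37 PM.
Doors ends at 1:37 PM + 499 min = 9:56 PM.

9:56 PM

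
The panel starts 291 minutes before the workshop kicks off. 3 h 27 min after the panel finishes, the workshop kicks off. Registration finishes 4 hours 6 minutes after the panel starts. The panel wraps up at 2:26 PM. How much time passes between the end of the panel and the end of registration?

2 hours 42 minutes

The workshop starts at 2:26 PM + 207 min = 5:53 PM.
The panel starts at 5:53 PM − 291 min = 1:02 PM.
Registration ends at 1:02 PM + 246 min = 5:08 PM.
From 2:26 PM to 5:08 PM is 2 hours 42 minutes.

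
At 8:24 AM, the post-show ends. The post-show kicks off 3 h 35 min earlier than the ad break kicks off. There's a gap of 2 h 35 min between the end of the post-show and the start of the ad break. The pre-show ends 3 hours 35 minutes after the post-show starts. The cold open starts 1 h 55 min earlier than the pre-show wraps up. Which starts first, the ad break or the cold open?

the cold open

The ad break starts at 8:24 AM + 155 min = 10:59 AM.
The post-show starts at 10:59 AM − 215 min = 7:24 AM.
The pre-show ends at 7:24 AM + 215 min = 10:59 AM.
The cold open starts at 10:59 AM − 115 min = 9:04 AM.
The ad break starts at 10:59 AM and the cold open starts at 9:04 AM, so the cold open is first.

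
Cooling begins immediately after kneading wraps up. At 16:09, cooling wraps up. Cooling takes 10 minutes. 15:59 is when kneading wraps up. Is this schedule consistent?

Cooling starts at 15:59.
Cooling ends at 15:59 + 10 min = 16:09.
That matches the stated 16:09, so the schedule is consistent.

Yes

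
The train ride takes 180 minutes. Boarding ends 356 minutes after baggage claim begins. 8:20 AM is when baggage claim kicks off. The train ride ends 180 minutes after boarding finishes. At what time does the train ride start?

2:16 PM

Boarding ends at 8:20 AM + 356 min = 2:16 PM.
The train ride ends at 2:16 PM + 180 min = 5:16 PM.
The train ride starts at 5:16 PM − 180 min = 2:16 PM.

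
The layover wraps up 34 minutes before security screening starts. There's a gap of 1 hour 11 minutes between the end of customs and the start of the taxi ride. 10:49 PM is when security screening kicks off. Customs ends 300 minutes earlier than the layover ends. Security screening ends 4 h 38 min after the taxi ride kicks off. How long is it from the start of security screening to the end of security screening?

The layover ends at 10:49 PM − 34 min = 10:15 PM.
Customs ends at 10:15 PM − 300 min = 5:15 PM.
The taxi ride starts at 5:15 PM + 71 min = 6:26 PM.
Security screening ends at 6:26 PM + 278 min = 11:04 PM.
From 10:49 PM to 11:04 PM is 15 minutes.

15 minutes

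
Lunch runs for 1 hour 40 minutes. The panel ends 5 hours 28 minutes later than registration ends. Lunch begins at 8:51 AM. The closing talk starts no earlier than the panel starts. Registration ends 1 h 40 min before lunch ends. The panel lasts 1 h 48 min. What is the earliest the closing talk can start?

12:31 PM

Lunch ends at 8:51 AM + 100 min = 10:31 AM.
Registration ends at 10:31 AM − 100 min = 8:51 AM.
The panel ends at 8:51 AM + 328 min = 2:19 PM.
The panel starts at 2:19 PM − 108 min = 12:31 PM.
The closing talk is bounded by the panel, so the earliest it can start is 12:31 PM.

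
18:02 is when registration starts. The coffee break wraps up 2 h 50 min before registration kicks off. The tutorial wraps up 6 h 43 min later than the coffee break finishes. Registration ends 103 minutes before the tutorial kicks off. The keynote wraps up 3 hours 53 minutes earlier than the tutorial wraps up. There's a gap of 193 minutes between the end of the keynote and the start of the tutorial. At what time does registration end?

The coffee break ends at 18:02 − 170 min = 15:12.
The tutorial ends at 15:12 + 403 min = 21:55.
The keynote ends at 21:55 − 233 min = 18:02.
The tutorial starts at 18:02 + 193 min = 21:15.
Registration ends at 21:15 − 103 min = 19:32.

19:32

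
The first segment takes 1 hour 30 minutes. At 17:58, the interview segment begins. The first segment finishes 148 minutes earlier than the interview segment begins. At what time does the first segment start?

The first segment ends at 17:58 − 148 min = 15:30.
The first segment starts at 15:30 − 90 min = 14:00.

14:00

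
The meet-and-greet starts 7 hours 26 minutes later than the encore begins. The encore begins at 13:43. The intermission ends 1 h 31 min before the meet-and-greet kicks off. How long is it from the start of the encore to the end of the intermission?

The meet-and-greet starts at 13:43 + 446 min = 21:09.
The intermission ends at 21:09 − 91 min = 19:38.
From 13:43 to 19:38 is 5 hours 55 minutes.

5 hours 55 minutes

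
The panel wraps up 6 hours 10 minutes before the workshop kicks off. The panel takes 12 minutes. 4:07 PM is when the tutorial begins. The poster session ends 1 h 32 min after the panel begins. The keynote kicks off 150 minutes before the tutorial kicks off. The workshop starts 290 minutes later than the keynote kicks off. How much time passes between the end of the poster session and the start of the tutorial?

2 h 30 min

The keynote starts at 4:07 PM − 150 min = 1:37 PM.
The workshop starts at 1:37 PM + 290 min = 6:27 PM.
The panel ends at 6:27 PM − 370 min = 12:17 PM.
The panel starts at 12:17 PM − 12 min = 12:05 PM.
The poster session ends at 12:05 PM + 92 min = 1:37 PM.
From 1:37 PM to 4:07 PM is 2 h 30 min.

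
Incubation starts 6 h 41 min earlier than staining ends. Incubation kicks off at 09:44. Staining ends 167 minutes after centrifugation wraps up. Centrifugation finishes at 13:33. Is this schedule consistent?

No

Staining ends at 13:33 + 167 min = 16:20.
Incubation starts at 16:20 − 401 min = 09:39.
But incubation is also said to start at 09:44 — a 5-minute conflict.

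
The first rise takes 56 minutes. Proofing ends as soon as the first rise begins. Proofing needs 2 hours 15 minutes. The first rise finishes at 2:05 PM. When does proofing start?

The first rise starts at 2:05 PM − 56 min = 1:09 PM.
So proofing ends at 1:09 PM.
Proofing starts at 1:09 PM − 135 min = 10:54 AM.

10:54 AM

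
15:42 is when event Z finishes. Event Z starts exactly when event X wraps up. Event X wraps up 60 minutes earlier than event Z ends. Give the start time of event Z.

Event X ends at 15:42 − 60 min = 14:42.
So event Z starts at 14:42.

14:42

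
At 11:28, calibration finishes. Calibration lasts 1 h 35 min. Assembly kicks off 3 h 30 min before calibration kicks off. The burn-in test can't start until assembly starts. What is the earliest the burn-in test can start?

Calibration starts at 11:28 − 95 min = 09:53.
Assembly starts at 09:53 − 210 min = 06:23.
The burn-in test is bounded by assembly, so the earliest it can start is 06:23.

06:23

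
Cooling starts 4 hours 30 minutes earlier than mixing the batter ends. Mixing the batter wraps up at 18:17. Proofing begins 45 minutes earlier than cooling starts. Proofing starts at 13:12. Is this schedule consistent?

Cooling starts at 18:17 − 270 min = 13:47.
Proofing starts at 13:47 − 45 min = 13:02.
But proofing is also said to start at 13:12 — a 10-minute conflict.

No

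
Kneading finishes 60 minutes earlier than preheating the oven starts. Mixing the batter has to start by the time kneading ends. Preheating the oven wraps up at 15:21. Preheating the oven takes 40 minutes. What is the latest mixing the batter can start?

Preheating the oven starts at 15:21 − 40 min = 14:41.
Kneading ends at 14:41 − 60 min = 13:41.
Mixing the batter is bounded by kneading, so the latest it can start is 13:41.

13:41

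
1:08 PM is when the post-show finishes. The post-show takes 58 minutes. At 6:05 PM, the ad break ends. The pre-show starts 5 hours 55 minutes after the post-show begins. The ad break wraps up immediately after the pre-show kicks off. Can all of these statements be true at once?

Yes

The post-show starts at 1:08 PM − 58 min = 12:10 PM.
The pre-show starts at 12:10 PM + 355 min = 6:05 PM.
So the ad break ends at 6:05 PM.
That matches the stated 6:05 PM, so the schedule is consistent.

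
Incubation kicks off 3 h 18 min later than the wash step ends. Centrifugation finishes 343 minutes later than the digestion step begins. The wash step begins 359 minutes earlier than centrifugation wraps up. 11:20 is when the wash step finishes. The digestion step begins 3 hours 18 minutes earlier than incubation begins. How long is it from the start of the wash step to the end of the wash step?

16 minutes

Incubation starts at 11:20 + 198 min = 14:38.
The digestion step starts at 14:38 − 198 min = 11:20.
Centrifugation ends at 11:20 + 343 min = 17:03.
The wash step starts at 17:03 − 359 min = 11:04.
From 11:04 to 11:20 is 16 minutes.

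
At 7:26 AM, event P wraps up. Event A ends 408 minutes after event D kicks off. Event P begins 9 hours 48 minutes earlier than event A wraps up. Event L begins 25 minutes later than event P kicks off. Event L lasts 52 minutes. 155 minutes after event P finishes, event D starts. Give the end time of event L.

Event D starts at 7:26 AM + 155 min = 10:01 AM.
Event A ends at 10:01 AM + 408 min = 4:49 PM.
Event P starts at 4:49 PM − 588 min = 7:01 AM.
Event L starts at 7:01 AM + 25 min = 7:26 AM.
Event L ends at 7:26 AM + 52 min = 8:18 AM.

8:18 AM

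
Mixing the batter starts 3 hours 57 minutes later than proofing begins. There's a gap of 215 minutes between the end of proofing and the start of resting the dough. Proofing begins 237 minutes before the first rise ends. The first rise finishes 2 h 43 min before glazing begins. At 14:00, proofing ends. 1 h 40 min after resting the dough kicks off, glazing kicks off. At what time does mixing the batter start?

Resting the dough starts at 14:00 + 215 min = 17:35.
Glazing starts at 17:35 + 100 min = 19:15.
The first rise ends at 19:15 − 163 min = 16:32.
Proofing starts at 16:32 − 237 min = 12:35.
Mixing the batter starts at 12:35 + 237 min = 16:32.

16:32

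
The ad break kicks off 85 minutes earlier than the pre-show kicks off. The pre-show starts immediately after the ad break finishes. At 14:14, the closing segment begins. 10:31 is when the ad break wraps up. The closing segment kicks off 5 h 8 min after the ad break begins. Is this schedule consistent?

Yes

The pre-show starts at 10:31.
The ad break starts at 10:31 − 85 min = 09:06.
The closing segment starts at 09:06 + 308 min = 14:14.
That matches the stated 14:14, so the schedule is consistent.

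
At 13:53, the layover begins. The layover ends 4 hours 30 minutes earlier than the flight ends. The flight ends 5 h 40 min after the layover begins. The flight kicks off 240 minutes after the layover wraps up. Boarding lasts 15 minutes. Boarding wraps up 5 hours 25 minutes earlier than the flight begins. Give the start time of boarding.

13:23

The flight ends at 13:53 + 340 min = 19:33.
The layover ends at 19:33 − 270 min = 15:03.
The flight starts at 15:03 + 240 min = 19:03.
Boarding ends at 19:03 − 325 min = 13:38.
Boarding starts at 13:38 − 15 min = 13:23.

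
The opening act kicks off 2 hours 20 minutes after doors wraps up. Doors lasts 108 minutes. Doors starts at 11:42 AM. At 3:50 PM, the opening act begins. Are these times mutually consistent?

Doors ends at 11:42 AM + 108 min = 1:30 PM.
The opening act starts at 1:30 PM + 140 min = 3:50 PM.
That matches the stated 3:50 PM, so the schedule is consistent.

Yes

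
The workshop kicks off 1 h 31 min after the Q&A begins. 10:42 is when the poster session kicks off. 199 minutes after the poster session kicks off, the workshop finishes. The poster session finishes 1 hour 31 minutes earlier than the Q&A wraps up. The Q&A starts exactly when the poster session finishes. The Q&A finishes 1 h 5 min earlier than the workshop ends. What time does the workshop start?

12:56

The workshop ends at 10:42 + 199 min = 14:01.
The Q&A ends at 14:01 − 65 min = 12:56.
The poster session ends at 12:56 − 91 min = 11:25.
So the Q&A starts at 11:25.
The workshop starts at 11:25 + 91 min = 12:56.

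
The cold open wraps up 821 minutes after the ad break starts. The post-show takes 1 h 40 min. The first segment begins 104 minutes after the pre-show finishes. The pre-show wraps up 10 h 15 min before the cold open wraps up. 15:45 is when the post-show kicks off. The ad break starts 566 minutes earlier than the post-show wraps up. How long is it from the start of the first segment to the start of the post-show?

The post-show ends at 15:45 + 100 min = 17:25.
The ad break starts at 17:25 − 566 min = 07:59.
The cold open ends at 07:59 + 821 min = 21:40.
The pre-show ends at 21:40 − 615 min = 11:25.
The first segment starts at 11:25 + 104 min = 13:09.
From 13:09 to 15:45 is 2 hours 36 minutes.

2 hours 36 minutes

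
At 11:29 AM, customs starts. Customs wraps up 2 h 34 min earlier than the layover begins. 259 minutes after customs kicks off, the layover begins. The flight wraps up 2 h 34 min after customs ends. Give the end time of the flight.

3:48 PM

The layover starts at 11:29 AM + 259 min = 3:48 PM.
Customs ends at 3:48 PM − 154 min = 1:14 PM.
The flight ends at 1:14 PM + 154 min = 3:48 PM.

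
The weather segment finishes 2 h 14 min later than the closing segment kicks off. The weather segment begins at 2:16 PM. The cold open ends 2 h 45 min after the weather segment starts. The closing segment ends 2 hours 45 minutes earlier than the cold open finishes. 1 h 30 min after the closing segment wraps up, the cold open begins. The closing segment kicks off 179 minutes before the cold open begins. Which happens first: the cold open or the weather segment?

the weather segment

The cold open ends at 2:16 PM + 165 min = 5:01 PM.
The closing segment ends at 5:01 PM − 165 min = 2:16 PM.
The cold open starts at 2:16 PM + 90 min = 3:46 PM.
The cold open starts at 3:46 PM and the weather segment starts at 2:16 PM, so the weather segment is first.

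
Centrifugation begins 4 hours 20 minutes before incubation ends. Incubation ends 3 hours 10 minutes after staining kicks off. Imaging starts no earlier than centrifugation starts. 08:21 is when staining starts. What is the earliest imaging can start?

07:11

Incubation ends at 08:21 + 190 min = 11:31.
Centrifugation starts at 11:31 − 260 min = 07:11.
Imaging is bounded by centrifugation, so the earliest it can start is 07:11.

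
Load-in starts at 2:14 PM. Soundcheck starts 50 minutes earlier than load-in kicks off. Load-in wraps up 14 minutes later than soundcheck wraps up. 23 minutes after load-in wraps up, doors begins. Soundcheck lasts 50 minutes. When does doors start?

2:51 PM

Soundcheck starts at 2:14 PM − 50 min = 1:24 PM.
Soundcheck ends at 1:24 PM + 50 min = 2:14 PM.
Load-in ends at 2:14 PM + 14 min = 2:28 PM.
Doors starts at 2:28 PM + 23 min = 2:51 PM.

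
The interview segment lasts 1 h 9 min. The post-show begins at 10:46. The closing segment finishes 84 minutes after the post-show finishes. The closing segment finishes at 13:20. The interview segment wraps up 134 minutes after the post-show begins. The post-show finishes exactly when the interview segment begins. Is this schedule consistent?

No

The interview segment ends at 10:46 + 134 min = 13:00.
The interview segment starts at 13:00 − 69 min = 11:51.
So the post-show ends at 11:51.
The closing segment ends at 11:51 + 84 min = 13:15.
But the closing segment is also said to end at 13:20 — a 5-minute conflict.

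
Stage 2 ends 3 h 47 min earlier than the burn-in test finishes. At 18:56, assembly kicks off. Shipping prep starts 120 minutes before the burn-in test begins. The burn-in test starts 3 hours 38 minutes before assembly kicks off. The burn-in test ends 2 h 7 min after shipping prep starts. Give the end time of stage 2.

11:38

The burn-in test starts at 18:56 − 218 min = 15:18.
Shipping prep starts at 15:18 − 120 min = 13:18.
The burn-in test ends at 13:18 + 127 min = 15:25.
Stage 2 ends at 15:25 − 227 min = 11:38.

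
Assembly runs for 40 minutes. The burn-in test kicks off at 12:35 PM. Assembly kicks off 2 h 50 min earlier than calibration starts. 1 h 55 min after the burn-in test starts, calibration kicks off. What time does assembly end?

Calibration starts at 12:35 PM + 115 min = 2:30 PM.
Assembly starts at 2:30 PM − 170 min = 11:40 AM.
Assembly ends at 11:40 AM + 40 min = 12:20 PM.

12:20 PM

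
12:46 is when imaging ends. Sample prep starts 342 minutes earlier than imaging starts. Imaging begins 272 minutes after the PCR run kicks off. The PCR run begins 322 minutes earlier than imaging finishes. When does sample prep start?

The PCR run starts at 12:46 − 322 min = 07:24.
Imaging starts at 07:24 + 272 min = 11:56.
Sample prep starts at 11:56 − 342 min = 06:14.

06:14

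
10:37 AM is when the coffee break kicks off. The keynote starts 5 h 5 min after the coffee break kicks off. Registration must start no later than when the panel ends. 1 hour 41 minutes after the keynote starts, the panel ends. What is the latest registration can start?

5:23 PM

The keynote starts at 10:37 AM + 305 min = 3:42 PM.
The panel ends at 3:42 PM + 101 min = 5:23 PM.
Registration is bounded by the panel, so the latest it can start is 5:23 PM.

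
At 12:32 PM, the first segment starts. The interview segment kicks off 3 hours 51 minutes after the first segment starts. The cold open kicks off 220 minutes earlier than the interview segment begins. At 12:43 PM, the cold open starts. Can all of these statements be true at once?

The interview segment starts at 12:32 PM + 231 min = 4:23 PM.
The cold open starts at 4:23 PM − 220 min = 12:43 PM.
That matches the stated 12:43 PM, so the schedule is consistent.

Yes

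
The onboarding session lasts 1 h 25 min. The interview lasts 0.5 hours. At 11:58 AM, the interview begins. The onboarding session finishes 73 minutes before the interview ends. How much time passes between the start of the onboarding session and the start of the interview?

The interview ends at 11:58 AM + 30 min = 12:28 PM.
The onboarding session ends at 12:28 PM − 73 min = 11:15 AM.
The onboarding session starts at 11:15 AM − 85 min = 9:50 AM.
From 9:50 AM to 11:58 AM is 2 h 8 min.

2 h 8 min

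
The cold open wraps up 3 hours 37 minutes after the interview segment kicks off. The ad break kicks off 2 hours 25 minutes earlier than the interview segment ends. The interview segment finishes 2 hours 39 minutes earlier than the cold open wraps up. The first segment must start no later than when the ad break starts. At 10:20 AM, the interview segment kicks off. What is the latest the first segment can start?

8:53 AM

The cold open ends at 10:20 AM + 217 min = 1:57 PM.
The interview segment ends at 1:57 PM − 159 min = 11:18 AM.
The ad break starts at 11:18 AM − 145 min = 8:53 AM.
The first segment is bounded by the ad break, so the latest it can start is 8:53 AM.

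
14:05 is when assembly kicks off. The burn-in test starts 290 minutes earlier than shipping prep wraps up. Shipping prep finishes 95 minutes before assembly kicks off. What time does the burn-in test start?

Shipping prep ends at 14:05 − 95 min = 12:30.
The burn-in test starts at 12:30 − 290 min = 07:40.

07:40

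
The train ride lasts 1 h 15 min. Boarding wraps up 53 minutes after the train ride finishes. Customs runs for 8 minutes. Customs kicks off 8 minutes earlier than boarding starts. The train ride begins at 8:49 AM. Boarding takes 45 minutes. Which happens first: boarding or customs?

The train ride ends at 8:49 AM + 75 min = 10:04 AM.
Boarding ends at 10:04 AM + 53 min = 10:57 AM.
Boarding starts at 10:57 AM − 45 min = 10:12 AM.
Customs starts at 10:12 AM − 8 min = 10:04 AM.
Boarding starts at 10:12 AM and customs starts at 10:04 AM, so customs is first.

customs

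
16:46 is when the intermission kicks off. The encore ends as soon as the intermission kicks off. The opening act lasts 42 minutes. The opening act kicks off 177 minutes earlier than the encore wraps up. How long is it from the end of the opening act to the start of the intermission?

2 h 15 min

The encore ends at 16:46.
The opening act starts at 16:46 − 177 min = 13:49.
The opening act ends at 13:49 + 42 min = 14:31.
From 14:31 to 16:46 is 2 h 15 min.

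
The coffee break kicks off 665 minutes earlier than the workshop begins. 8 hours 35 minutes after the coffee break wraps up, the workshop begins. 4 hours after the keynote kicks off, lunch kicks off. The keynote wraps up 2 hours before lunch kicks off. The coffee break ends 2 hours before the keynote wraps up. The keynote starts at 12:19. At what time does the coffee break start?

09:49

Lunch starts at 12:19 + 240 min = 16:19.
The keynote ends at 16:19 − 120 min = 14:19.
The coffee break ends at 14:19 − 120 min = 12:19.
The workshop starts at 12:19 + 515 min = 20:54.
The coffee break starts at 20:54 − 665 min = 09:49.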